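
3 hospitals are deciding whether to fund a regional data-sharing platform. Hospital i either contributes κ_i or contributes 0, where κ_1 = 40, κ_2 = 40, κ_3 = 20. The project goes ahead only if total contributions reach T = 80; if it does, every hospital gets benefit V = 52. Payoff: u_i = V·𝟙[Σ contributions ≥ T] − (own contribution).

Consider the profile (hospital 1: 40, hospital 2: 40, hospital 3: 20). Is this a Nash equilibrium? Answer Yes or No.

No

Total = 100 ≥ 80: provided.
Hospital 1 (pledges 40, payoff 12): dropping to 0 → total 60, payoff 0. No gain.
Hospital 2 (pledges 40, payoff 12): dropping to 0 → total 60, payoff 0. No gain.
Hospital 3 (pledges 20, payoff 32): dropping to 0 → total 80, payoff 52. Profitable deviation.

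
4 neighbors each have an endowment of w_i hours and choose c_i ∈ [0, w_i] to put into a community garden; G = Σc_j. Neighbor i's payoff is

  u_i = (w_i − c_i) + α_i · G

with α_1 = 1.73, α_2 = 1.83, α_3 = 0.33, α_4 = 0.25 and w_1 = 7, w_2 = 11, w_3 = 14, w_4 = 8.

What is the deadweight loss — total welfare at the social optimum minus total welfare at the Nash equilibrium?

69.08

∂u_i/∂c_i = α_i − 1, so neighbor i contributes w_i if α_i > 1, else 0.
α_i > 1 for i ∈ {1, 2}; NE contributions (7, 11, 0, 0), G = 18.
W^NE = Σw_i − G^NE + (Σα_i)·G^NE = 40 + 3.14·18 = 96.52.
Planner: ∂(Σu_j)/∂c_i = Σα_j − 1 = 3.14 > 0, so everyone contributes w_i; G^SO = 40, W^SO = 40 + 3.14·40 = 165.6.
Deadweight loss = 69.08.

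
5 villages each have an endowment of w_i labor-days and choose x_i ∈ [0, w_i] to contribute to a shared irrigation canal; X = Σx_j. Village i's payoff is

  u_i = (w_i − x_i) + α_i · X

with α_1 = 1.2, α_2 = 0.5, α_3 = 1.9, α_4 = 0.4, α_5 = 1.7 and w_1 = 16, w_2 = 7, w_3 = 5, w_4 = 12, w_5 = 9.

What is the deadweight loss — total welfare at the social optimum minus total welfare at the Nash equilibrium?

∂u_i/∂x_i = α_i − 1, so village i contributes w_i if α_i > 1, else 0.
α_i > 1 for i ∈ {1, 3, 5}; NE contributions (16, 0, 5, 0, 9), X = 30.
W^NE = Σw_i − X^NE + (Σα_i)·X^NE = 49 + 4.7·30 = 190.
Planner: ∂(Σu_j)/∂x_i = Σα_j − 1 = 4.7 > 0, so everyone contributes w_i; X^SO = 49, W^SO = 49 + 4.7·49 = 279.3.
Deadweight loss = 89.3.

89.3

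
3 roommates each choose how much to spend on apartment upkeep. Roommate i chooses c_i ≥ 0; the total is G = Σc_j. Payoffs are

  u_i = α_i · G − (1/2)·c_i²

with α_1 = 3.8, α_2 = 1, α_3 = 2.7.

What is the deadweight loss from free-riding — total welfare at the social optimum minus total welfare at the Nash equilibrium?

Roommate i's FOC: ∂u_i/∂c_i = α_i − c_i = 0, so c_i* = α_i.
NE contributions = (3.8, 1, 2.7); G = 7.5.
W^NE = (Σα)·G − ½Σα_i² = 7.5² − ½·22.73 = 44.885.
Planner sets c_i = Σα_j = 7.5 for every i, so G^SO = 3·7.5 = 22.5.
W^SO = (Σα)·G^SO − ½·3·(Σα)² = (3/2)·7.5² = 84.375.
Deadweight loss = W^SO − W^NE = 39.49.

39.49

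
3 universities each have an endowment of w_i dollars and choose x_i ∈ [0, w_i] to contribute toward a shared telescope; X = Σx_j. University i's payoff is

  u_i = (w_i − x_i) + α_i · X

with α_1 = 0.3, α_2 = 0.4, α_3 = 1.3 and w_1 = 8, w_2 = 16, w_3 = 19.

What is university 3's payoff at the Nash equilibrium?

∂u_i/∂x_i = α_i − 1, so university i contributes w_i if α_i > 1, else 0.
α_i > 1 for i ∈ {3}; NE contributions (0, 0, 19), X = 19.
u_3 = (19 − 19) + 1.3·19 = 24.7.

24.7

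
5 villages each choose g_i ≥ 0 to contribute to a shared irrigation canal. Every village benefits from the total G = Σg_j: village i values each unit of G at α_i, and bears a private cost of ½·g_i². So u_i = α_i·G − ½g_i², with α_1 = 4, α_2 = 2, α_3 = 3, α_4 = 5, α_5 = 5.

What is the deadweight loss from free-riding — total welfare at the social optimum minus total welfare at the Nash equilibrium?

581

Village i's FOC: ∂u_i/∂g_i = α_i − g_i = 0, so g_i* = α_i.
NE contributions = (4, 2, 3, 5, 5); G = 19.
W^NE = (Σα)·G − ½Σα_i² = 19² − ½·79 = 321.5.
Planner sets g_i = Σα_j = 19 for every i, so G^SO = 5·19 = 95.
W^SO = (Σα)·G^SO − ½·5·(Σα)² = (5/2)·19² = 902.5.
Deadweight loss = W^SO − W^NE = 581.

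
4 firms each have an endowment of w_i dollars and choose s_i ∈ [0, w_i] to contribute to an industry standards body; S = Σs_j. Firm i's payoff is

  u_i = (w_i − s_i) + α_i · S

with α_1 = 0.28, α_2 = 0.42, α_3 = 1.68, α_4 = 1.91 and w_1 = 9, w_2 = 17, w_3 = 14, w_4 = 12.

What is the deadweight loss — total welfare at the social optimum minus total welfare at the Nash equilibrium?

85.54

∂u_i/∂s_i = α_i − 1, so firm i contributes w_i if α_i > 1, else 0.
α_i > 1 for i ∈ {3, 4}; NE contributions (0, 0, 14, 12), S = 26.
W^NE = Σw_i − S^NE + (Σα_i)·S^NE = 52 + 3.29·26 = 137.54.
Planner: ∂(Σu_j)/∂s_i = Σα_j − 1 = 3.29 > 0, so everyone contributes w_i; S^SO = 52, W^SO = 52 + 3.29·52 = 223.08.
Deadweight loss = 85.54.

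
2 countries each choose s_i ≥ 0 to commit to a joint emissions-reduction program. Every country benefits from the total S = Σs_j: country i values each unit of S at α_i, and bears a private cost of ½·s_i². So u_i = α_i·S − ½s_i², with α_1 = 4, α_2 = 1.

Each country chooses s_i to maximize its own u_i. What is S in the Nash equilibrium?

5

Country i's FOC: ∂u_i/∂s_i = α_i − s_i = 0, so s_i* = α_i.
NE contributions = (4, 1); S = 5.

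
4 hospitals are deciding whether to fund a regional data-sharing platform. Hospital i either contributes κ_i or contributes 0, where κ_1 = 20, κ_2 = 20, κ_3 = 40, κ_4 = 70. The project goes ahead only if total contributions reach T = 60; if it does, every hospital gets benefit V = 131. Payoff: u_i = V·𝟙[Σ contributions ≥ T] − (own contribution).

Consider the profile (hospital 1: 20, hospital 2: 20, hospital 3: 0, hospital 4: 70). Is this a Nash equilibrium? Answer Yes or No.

No

Total = 110 ≥ 60: provided.
Hospital 1 (pledges 20, payoff 111): dropping to 0 → total 90, payoff 131. Profitable deviation.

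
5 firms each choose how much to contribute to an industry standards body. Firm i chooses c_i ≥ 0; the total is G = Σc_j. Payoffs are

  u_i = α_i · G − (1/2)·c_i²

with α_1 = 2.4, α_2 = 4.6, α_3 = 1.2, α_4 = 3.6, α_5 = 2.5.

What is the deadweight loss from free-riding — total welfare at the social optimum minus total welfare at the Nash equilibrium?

Firm i's FOC: ∂u_i/∂c_i = α_i − c_i = 0, so c_i* = α_i.
NE contributions = (2.4, 4.6, 1.2, 3.6, 2.5); G = 14.3.
W^NE = (Σα)·G − ½Σα_i² = 14.3² − ½·47.57 = 180.705.
Planner sets c_i = Σα_j = 14.3 for every i, so G^SO = 5·14.3 = 71.5.
W^SO = (Σα)·G^SO − ½·5·(Σα)² = (5/2)·14.3² = 511.225.
Deadweight loss = W^SO − W^NE = 330.52.

330.52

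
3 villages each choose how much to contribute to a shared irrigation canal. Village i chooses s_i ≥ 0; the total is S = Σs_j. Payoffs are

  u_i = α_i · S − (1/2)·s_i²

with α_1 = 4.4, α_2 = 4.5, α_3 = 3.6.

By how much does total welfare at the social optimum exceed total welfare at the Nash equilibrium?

Village i's FOC: ∂u_i/∂s_i = α_i − s_i = 0, so s_i* = α_i.
NE contributions = (4.4, 4.5, 3.6); S = 12.5.
W^NE = (Σα)·S − ½Σα_i² = 12.5² − ½·52.57 = 129.965.
Planner sets s_i = Σα_j = 12.5 for every i, so S^SO = 3·12.5 = 37.5.
W^SO = (Σα)·S^SO − ½·3·(Σα)² = (3/2)·12.5² = 234.375.
Deadweight loss = W^SO − W^NE = 104.41.

104.41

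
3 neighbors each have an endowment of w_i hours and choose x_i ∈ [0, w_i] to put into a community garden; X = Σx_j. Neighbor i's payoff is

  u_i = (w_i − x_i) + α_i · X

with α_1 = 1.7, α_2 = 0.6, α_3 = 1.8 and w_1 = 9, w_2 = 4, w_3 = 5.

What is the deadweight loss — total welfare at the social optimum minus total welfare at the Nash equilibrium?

12.4

∂u_i/∂x_i = α_i − 1, so neighbor i contributes w_i if α_i > 1, else 0.
α_i > 1 for i ∈ {1, 3}; NE contributions (9, 0, 5), X = 14.
W^NE = Σw_i − X^NE + (Σα_i)·X^NE = 18 + 3.1·14 = 61.4.
Planner: ∂(Σu_j)/∂x_i = Σα_j − 1 = 3.1 > 0, so everyone contributes w_i; X^SO = 18, W^SO = 18 + 3.1·18 = 73.8.
Deadweight loss = 12.4.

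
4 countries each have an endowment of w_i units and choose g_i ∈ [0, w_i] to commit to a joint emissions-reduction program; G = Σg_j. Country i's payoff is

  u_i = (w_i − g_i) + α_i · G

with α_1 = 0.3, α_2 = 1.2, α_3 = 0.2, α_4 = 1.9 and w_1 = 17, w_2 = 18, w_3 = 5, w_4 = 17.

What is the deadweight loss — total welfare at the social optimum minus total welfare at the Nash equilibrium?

57.2

∂u_i/∂g_i = α_i − 1, so country i contributes w_i if α_i > 1, else 0.
α_i > 1 for i ∈ {2, 4}; NE contributions (0, 18, 0, 17), G = 35.
W^NE = Σw_i − G^NE + (Σα_i)·G^NE = 57 + 2.6·35 = 148.
Planner: ∂(Σu_j)/∂g_i = Σα_j − 1 = 2.6 > 0, so everyone contributes w_i; G^SO = 57, W^SO = 57 + 2.6·57 = 205.2.
Deadweight loss = 57.2.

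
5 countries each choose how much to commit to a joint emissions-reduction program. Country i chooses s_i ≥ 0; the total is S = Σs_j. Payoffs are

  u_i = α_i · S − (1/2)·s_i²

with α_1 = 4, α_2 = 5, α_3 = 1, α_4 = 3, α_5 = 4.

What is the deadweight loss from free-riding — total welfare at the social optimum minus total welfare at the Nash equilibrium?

467

Country i's FOC: ∂u_i/∂s_i = α_i − s_i = 0, so s_i* = α_i.
NE contributions = (4, 5, 1, 3, 4); S = 17.
W^NE = (Σα)·S − ½Σα_i² = 17² − ½·67 = 255.5.
Planner sets s_i = Σα_j = 17 for every i, so S^SO = 5·17 = 85.
W^SO = (Σα)·S^SO − ½·5·(Σα)² = (5/2)·17² = 722.5.
Deadweight loss = W^SO − W^NE = 467.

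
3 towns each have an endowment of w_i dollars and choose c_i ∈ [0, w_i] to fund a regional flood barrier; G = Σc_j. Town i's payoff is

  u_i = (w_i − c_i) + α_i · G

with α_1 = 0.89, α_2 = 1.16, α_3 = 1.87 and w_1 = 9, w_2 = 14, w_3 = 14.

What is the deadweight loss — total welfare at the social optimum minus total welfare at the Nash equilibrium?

∂u_i/∂c_i = α_i − 1, so town i contributes w_i if α_i > 1, else 0.
α_i > 1 for i ∈ {2, 3}; NE contributions (0, 14, 14), G = 28.
W^NE = Σw_i − G^NE + (Σα_i)·G^NE = 37 + 2.92·28 = 118.76.
Planner: ∂(Σu_j)/∂c_i = Σα_j − 1 = 2.92 > 0, so everyone contributes w_i; G^SO = 37, W^SO = 37 + 2.92·37 = 145.04.
Deadweight loss = 26.28.

26.28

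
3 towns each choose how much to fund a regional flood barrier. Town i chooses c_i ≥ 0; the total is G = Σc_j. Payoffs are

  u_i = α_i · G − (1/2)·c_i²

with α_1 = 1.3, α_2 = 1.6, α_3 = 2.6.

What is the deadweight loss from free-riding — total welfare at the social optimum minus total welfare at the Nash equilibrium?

Town i's FOC: ∂u_i/∂c_i = α_i − c_i = 0, so c_i* = α_i.
NE contributions = (1.3, 1.6, 2.6); G = 5.5.
W^NE = (Σα)·G − ½Σα_i² = 5.5² − ½·11.01 = 24.745.
Planner sets c_i = Σα_j = 5.5 for every i, so G^SO = 3·5.5 = 16.5.
W^SO = (Σα)·G^SO − ½·3·(Σα)² = (3/2)·5.5² = 45.375.
Deadweight loss = W^SO − W^NE = 20.63.

20.63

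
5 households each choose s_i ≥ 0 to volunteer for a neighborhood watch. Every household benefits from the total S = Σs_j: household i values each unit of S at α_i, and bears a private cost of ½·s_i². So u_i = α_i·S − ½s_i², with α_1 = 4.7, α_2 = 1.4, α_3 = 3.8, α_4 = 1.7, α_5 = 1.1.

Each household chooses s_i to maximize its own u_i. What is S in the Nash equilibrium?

12.7

Household i's FOC: ∂u_i/∂s_i = α_i − s_i = 0, so s_i* = α_i.
NE contributions = (4.7, 1.4, 3.8, 1.7, 1.1); S = 12.7.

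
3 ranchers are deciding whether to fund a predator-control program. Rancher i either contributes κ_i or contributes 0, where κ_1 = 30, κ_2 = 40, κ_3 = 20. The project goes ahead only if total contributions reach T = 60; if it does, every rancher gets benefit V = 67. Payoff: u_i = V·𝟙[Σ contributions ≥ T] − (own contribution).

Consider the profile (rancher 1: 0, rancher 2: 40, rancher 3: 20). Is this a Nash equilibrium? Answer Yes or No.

Total = 60 ≥ 60: provided.
Rancher 1 (pledges 0, payoff 67): pledging 30 → total 90, payoff 37. No gain.
Rancher 2 (pledges 40, payoff 27): dropping to 0 → total 20, payoff 0. No gain.
Rancher 3 (pledges 20, payoff 47): dropping to 0 → total 40, payoff 0. No gain.

Yes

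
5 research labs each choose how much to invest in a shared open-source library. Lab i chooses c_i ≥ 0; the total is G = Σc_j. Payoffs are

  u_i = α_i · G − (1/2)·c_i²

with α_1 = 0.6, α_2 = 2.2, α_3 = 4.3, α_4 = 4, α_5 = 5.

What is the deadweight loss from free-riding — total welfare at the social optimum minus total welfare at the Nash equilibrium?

Lab i's FOC: ∂u_i/∂c_i = α_i − c_i = 0, so c_i* = α_i.
NE contributions = (0.6, 2.2, 4.3, 4, 5); G = 16.1.
W^NE = (Σα)·G − ½Σα_i² = 16.1² − ½·64.69 = 226.865.
Planner sets c_i = Σα_j = 16.1 for every i, so G^SO = 5·16.1 = 80.5.
W^SO = (Σα)·G^SO − ½·5·(Σα)² = (5/2)·16.1² = 648.025.
Deadweight loss = W^SO − W^NE = 421.16.

421.16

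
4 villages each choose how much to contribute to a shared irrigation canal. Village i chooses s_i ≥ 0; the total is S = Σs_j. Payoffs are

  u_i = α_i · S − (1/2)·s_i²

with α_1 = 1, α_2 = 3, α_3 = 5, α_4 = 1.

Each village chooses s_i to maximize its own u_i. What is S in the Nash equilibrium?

10

Village i's FOC: ∂u_i/∂s_i = α_i − s_i = 0, so s_i* = α_i.
NE contributions = (1, 3, 5, 1); S = 10.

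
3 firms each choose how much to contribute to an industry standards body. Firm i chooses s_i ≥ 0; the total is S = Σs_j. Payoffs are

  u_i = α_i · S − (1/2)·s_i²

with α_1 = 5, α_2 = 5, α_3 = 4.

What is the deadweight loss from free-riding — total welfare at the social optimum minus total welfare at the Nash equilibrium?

Firm i's FOC: ∂u_i/∂s_i = α_i − s_i = 0, so s_i* = α_i.
NE contributions = (5, 5, 4); S = 14.
W^NE = (Σα)·S − ½Σα_i² = 14² − ½·66 = 163.
Planner sets s_i = Σα_j = 14 for every i, so S^SO = 3·14 = 42.
W^SO = (Σα)·S^SO − ½·3·(Σα)² = (3/2)·14² = 294.
Deadweight loss = W^SO − W^NE = 131.

131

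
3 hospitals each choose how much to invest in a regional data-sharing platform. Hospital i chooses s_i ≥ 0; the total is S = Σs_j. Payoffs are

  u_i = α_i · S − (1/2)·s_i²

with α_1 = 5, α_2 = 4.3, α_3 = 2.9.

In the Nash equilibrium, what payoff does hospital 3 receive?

31.175

Hospital i's FOC: ∂u_i/∂s_i = α_i − s_i = 0, so s_i* = α_i.
NE contributions = (5, 4.3, 2.9); S = 12.2.
u_3 = α_3·S − ½·(s_3)² = 2.9·12.2 − ½·2.9² = 31.175.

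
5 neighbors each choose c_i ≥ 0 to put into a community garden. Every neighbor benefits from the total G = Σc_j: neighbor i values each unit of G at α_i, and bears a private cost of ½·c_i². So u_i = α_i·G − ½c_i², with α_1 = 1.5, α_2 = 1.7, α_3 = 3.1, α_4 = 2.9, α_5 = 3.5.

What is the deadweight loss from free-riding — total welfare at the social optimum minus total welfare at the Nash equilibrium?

Neighbor i's FOC: ∂u_i/∂c_i = α_i − c_i = 0, so c_i* = α_i.
NE contributions = (1.5, 1.7, 3.1, 2.9, 3.5); G = 12.7.
W^NE = (Σα)·G − ½Σα_i² = 12.7² − ½·35.41 = 143.585.
Planner sets c_i = Σα_j = 12.7 for every i, so G^SO = 5·12.7 = 63.5.
W^SO = (Σα)·G^SO − ½·5·(Σα)² = (5/2)·12.7² = 403.225.
Deadweight loss = W^SO − W^NE = 259.64.

259.64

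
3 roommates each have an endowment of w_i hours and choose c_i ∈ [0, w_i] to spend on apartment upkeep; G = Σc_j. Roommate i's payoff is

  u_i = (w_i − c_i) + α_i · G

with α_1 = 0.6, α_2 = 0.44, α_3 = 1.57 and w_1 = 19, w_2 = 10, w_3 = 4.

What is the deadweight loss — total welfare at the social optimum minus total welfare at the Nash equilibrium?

∂u_i/∂c_i = α_i − 1, so roommate i contributes w_i if α_i > 1, else 0.
α_i > 1 for i ∈ {3}; NE contributions (0, 0, 4), G = 4.
W^NE = Σw_i − G^NE + (Σα_i)·G^NE = 33 + 1.61·4 = 39.44.
Planner: ∂(Σu_j)/∂c_i = Σα_j − 1 = 1.61 > 0, so everyone contributes w_i; G^SO = 33, W^SO = 33 + 1.61·33 = 86.13.
Deadweight loss = 46.69.

46.69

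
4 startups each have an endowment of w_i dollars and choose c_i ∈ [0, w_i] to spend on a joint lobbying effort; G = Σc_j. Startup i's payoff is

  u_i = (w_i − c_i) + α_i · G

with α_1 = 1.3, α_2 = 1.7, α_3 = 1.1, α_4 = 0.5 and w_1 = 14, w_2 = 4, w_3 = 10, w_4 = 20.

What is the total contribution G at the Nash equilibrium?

∂u_i/∂c_i = α_i − 1, so startup i contributes w_i if α_i > 1, else 0.
α_i > 1 for i ∈ {1, 2, 3}; NE contributions (14, 4, 10, 0), G = 28.

28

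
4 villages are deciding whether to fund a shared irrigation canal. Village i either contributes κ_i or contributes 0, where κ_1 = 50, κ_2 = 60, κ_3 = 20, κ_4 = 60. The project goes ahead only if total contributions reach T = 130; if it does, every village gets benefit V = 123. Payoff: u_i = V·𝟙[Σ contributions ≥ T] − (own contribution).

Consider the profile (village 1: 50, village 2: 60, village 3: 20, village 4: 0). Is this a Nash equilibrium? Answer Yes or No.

Total = 130 ≥ 130: provided.
Village 1 (pledges 50, payoff 73): dropping to 0 → total 80, payoff 0. No gain.
Village 2 (pledges 60, payoff 63): dropping to 0 → total 70, payoff 0. No gain.
Village 3 (pledges 20, payoff 103): dropping to 0 → total 110, payoff 0. No gain.
Village 4 (pledges 0, payoff 123): pledging 60 → total 190, payoff 63. No gain.

Yes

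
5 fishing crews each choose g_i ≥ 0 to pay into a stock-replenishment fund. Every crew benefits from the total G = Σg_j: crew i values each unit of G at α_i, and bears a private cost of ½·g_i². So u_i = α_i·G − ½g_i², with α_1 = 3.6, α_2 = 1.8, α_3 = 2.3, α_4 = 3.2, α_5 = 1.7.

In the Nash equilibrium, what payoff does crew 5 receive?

Crew i's FOC: ∂u_i/∂g_i = α_i − g_i = 0, so g_i* = α_i.
NE contributions = (3.6, 1.8, 2.3, 3.2, 1.7); G = 12.6.
u_5 = α_5·G − ½·(g_5)² = 1.7·12.6 − ½·1.7² = 19.975.

19.975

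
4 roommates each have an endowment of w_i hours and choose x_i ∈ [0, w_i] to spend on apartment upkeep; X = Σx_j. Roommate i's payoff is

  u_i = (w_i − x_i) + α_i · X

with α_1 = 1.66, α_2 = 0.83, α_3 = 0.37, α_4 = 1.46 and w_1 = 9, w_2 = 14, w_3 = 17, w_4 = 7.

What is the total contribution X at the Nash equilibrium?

16

∂u_i/∂x_i = α_i − 1, so roommate i contributes w_i if α_i > 1, else 0.
α_i > 1 for i ∈ {1, 4}; NE contributions (9, 0, 0, 7), X = 16.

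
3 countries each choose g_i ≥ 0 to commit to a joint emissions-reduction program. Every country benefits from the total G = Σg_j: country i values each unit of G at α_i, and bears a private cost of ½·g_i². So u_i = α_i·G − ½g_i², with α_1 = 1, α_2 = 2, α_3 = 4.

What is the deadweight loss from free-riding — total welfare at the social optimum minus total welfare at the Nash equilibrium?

35

Country i's FOC: ∂u_i/∂g_i = α_i − g_i = 0, so g_i* = α_i.
NE contributions = (1, 2, 4); G = 7.
W^NE = (Σα)·G − ½Σα_i² = 7² − ½·21 = 38.5.
Planner sets g_i = Σα_j = 7 for every i, so G^SO = 3·7 = 21.
W^SO = (Σα)·G^SO − ½·3·(Σα)² = (3/2)·7² = 73.5.
Deadweight loss = W^SO − W^NE = 35.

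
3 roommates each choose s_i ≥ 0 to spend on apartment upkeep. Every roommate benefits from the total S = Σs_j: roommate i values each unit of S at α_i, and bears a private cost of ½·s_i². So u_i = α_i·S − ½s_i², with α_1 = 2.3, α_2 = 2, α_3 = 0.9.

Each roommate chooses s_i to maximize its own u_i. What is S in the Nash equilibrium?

Roommate i's FOC: ∂u_i/∂s_i = α_i − s_i = 0, so s_i* = α_i.
NE contributions = (2.3, 2, 0.9); S = 5.2.

5.2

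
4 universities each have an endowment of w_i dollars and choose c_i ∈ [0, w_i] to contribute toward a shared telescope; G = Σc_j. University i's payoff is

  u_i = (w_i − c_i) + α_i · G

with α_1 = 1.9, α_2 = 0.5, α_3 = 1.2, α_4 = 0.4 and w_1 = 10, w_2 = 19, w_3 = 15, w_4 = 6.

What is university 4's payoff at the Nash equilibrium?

16

∂u_i/∂c_i = α_i − 1, so university i contributes w_i if α_i > 1, else 0.
α_i > 1 for i ∈ {1, 3}; NE contributions (10, 0, 15, 0), G = 25.
u_4 = (6 − 0) + 0.4·25 = 16.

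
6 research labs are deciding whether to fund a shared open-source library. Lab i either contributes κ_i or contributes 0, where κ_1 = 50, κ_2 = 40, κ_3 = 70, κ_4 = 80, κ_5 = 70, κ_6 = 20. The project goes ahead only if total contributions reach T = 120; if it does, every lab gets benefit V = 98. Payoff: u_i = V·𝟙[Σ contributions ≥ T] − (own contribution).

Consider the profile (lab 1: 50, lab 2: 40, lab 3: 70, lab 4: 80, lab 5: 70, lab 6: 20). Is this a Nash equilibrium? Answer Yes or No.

Total = 330 ≥ 120: provided.
Lab 1 (pledges 50, payoff 48): dropping to 0 → total 280, payoff 98. Profitable deviation.

No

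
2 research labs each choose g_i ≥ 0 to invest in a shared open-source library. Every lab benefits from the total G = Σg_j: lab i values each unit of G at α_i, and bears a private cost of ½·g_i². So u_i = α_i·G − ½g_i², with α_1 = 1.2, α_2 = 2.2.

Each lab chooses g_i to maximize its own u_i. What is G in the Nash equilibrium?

3.4

Lab i's FOC: ∂u_i/∂g_i = α_i − g_i = 0, so g_i* = α_i.
NE contributions = (1.2, 2.2); G = 3.4.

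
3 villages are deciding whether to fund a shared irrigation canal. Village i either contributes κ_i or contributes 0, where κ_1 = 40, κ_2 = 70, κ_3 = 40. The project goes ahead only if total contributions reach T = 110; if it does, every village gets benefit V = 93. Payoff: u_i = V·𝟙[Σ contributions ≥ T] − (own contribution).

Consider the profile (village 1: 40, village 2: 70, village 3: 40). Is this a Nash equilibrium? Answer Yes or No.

Total = 150 ≥ 110: provided.
Village 1 (pledges 40, payoff 53): dropping to 0 → total 110, payoff 93. Profitable deviation.

No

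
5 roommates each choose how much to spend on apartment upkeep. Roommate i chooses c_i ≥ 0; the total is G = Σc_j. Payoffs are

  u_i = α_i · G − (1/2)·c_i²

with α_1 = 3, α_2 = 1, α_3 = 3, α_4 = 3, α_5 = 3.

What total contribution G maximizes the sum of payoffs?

65

Planner FOC: ∂(Σu_j)/∂c_i = (Σα_j) − c_i = 0, so c_i^SO = Σα_j = 13 for every i; G^SO = 65.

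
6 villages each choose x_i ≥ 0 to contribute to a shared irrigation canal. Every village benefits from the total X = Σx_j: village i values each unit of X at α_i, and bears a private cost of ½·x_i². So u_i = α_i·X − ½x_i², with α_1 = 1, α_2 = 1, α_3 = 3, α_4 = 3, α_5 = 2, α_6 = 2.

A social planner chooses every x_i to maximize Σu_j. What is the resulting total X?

72

Planner FOC: ∂(Σu_j)/∂x_i = (Σα_j) − x_i = 0, so x_i^SO = Σα_j = 12 for every i; X^SO = 72.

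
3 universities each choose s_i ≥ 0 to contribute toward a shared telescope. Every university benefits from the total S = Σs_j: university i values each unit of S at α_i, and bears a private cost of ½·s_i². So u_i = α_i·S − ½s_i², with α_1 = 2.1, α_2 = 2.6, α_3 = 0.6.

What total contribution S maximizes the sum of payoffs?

15.9

Planner FOC: ∂(Σu_j)/∂s_i = (Σα_j) − s_i = 0, so s_i^SO = Σα_j = 5.3 for every i; S^SO = 15.9.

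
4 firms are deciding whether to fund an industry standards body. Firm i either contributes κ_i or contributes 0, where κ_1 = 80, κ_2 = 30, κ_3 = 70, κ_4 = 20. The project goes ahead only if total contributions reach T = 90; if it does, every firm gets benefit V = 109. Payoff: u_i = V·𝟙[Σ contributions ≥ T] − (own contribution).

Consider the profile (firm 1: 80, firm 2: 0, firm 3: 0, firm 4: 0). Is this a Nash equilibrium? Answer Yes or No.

Total = 80 < 90: not provided.
Firm 1 (pledges 80, payoff -80): dropping to 0 → total 0, payoff 0. Profitable deviation.

No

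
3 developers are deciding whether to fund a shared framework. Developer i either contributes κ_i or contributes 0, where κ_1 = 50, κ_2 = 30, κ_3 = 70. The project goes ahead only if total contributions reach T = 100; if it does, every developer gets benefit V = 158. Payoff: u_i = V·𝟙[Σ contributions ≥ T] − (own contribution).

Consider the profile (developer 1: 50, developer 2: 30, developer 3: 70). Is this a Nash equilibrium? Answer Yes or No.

Total = 150 ≥ 100: provided.
Developer 1 (pledges 50, payoff 108): dropping to 0 → total 100, payoff 158. Profitable deviation.

No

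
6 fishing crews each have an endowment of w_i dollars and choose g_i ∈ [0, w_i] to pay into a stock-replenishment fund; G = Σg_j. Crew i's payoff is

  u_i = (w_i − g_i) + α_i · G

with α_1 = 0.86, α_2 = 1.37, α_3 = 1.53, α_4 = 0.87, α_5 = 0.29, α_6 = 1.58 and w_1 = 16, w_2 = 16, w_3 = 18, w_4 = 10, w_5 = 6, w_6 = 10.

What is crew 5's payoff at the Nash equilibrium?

18.76

∂u_i/∂g_i = α_i − 1, so crew i contributes w_i if α_i > 1, else 0.
α_i > 1 for i ∈ {2, 3, 6}; NE contributions (0, 16, 18, 0, 0, 10), G = 44.
u_5 = (6 − 0) + 0.29·44 = 18.76.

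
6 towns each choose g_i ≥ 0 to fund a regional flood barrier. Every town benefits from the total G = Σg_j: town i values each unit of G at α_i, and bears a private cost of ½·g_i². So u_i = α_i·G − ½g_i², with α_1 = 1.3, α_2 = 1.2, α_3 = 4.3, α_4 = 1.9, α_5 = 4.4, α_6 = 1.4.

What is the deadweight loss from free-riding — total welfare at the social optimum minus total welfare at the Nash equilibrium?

443.775

Town i's FOC: ∂u_i/∂g_i = α_i − g_i = 0, so g_i* = α_i.
NE contributions = (1.3, 1.2, 4.3, 1.9, 4.4, 1.4); G = 14.5.
W^NE = (Σα)·G − ½Σα_i² = 14.5² − ½·46.55 = 186.975.
Planner sets g_i = Σα_j = 14.5 for every i, so G^SO = 6·14.5 = 87.
W^SO = (Σα)·G^SO − ½·6·(Σα)² = (6/2)·14.5² = 630.75.
Deadweight loss = W^SO − W^NE = 443.775.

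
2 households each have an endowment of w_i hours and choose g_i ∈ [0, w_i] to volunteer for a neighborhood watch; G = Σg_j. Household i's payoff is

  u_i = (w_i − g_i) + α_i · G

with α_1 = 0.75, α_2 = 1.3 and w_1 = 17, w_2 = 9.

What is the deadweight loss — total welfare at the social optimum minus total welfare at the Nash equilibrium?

17.85

∂u_i/∂g_i = α_i − 1, so household i contributes w_i if α_i > 1, else 0.
α_i > 1 for i ∈ {2}; NE contributions (0, 9), G = 9.
W^NE = Σw_i − G^NE + (Σα_i)·G^NE = 26 + 1.05·9 = 35.45.
Planner: ∂(Σu_j)/∂g_i = Σα_j − 1 = 1.05 > 0, so everyone contributes w_i; G^SO = 26, W^SO = 26 + 1.05·26 = 53.3.
Deadweight loss = 17.85.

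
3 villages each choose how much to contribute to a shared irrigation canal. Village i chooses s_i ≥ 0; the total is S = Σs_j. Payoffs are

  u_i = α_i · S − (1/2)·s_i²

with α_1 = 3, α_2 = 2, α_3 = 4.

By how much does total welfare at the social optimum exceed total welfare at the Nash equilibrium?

Village i's FOC: ∂u_i/∂s_i = α_i − s_i = 0, so s_i* = α_i.
NE contributions = (3, 2, 4); S = 9.
W^NE = (Σα)·S − ½Σα_i² = 9² − ½·29 = 66.5.
Planner sets s_i = Σα_j = 9 for every i, so S^SO = 3·9 = 27.
W^SO = (Σα)·S^SO − ½·3·(Σα)² = (3/2)·9² = 121.5.
Deadweight loss = W^SO − W^NE = 55.

55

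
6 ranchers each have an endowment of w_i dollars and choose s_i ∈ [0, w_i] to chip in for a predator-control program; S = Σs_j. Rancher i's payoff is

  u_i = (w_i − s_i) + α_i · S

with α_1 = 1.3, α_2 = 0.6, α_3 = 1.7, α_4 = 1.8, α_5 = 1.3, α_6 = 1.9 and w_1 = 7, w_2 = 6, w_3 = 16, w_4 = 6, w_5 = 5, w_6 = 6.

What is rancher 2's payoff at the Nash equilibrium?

30

∂u_i/∂s_i = α_i − 1, so rancher i contributes w_i if α_i > 1, else 0.
α_i > 1 for i ∈ {1, 3, 4, 5, 6}; NE contributions (7, 0, 16, 6, 5, 6), S = 40.
u_2 = (6 − 0) + 0.6·40 = 30.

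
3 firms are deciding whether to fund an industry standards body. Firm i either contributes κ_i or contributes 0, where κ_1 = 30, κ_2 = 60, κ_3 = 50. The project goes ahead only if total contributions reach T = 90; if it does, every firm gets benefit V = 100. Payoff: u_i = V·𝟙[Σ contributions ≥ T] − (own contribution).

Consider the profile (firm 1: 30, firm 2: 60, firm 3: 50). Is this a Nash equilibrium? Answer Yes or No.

Total = 140 ≥ 90: provided.
Firm 1 (pledges 30, payoff 70): dropping to 0 → total 110, payoff 100. Profitable deviation.

No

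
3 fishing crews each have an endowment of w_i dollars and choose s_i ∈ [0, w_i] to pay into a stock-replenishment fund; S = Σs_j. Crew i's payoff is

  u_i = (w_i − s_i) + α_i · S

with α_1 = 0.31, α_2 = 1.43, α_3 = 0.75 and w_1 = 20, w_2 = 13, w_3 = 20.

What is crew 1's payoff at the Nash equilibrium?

24.03

∂u_i/∂s_i = α_i − 1, so crew i contributes w_i if α_i > 1, else 0.
α_i > 1 for i ∈ {2}; NE contributions (0, 13, 0), S = 13.
u_1 = (20 − 0) + 0.31·13 = 24.03.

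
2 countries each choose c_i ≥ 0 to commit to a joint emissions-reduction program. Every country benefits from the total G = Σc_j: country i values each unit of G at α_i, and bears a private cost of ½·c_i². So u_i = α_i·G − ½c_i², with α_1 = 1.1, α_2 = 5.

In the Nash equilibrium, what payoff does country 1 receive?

6.105

Country i's FOC: ∂u_i/∂c_i = α_i − c_i = 0, so c_i* = α_i.
NE contributions = (1.1, 5); G = 6.1.
u_1 = α_1·G − ½·(c_1)² = 1.1·6.1 − ½·1.1² = 6.105.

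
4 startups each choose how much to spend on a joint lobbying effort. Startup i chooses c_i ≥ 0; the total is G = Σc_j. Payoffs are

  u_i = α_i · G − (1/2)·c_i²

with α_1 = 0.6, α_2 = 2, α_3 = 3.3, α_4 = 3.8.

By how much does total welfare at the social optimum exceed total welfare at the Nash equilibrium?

Startup i's FOC: ∂u_i/∂c_i = α_i − c_i = 0, so c_i* = α_i.
NE contributions = (0.6, 2, 3.3, 3.8); G = 9.7.
W^NE = (Σα)·G − ½Σα_i² = 9.7² − ½·29.69 = 79.245.
Planner sets c_i = Σα_j = 9.7 for every i, so G^SO = 4·9.7 = 38.8.
W^SO = (Σα)·G^SO − ½·4·(Σα)² = (4/2)·9.7² = 188.18.
Deadweight loss = W^SO − W^NE = 108.935.

108.935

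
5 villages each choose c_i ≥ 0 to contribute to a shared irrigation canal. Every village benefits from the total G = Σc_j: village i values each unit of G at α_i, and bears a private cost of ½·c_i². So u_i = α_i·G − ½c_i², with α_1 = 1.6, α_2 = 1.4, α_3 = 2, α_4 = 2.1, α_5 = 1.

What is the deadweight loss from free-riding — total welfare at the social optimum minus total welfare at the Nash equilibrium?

Village i's FOC: ∂u_i/∂c_i = α_i − c_i = 0, so c_i* = α_i.
NE contributions = (1.6, 1.4, 2, 2.1, 1); G = 8.1.
W^NE = (Σα)·G − ½Σα_i² = 8.1² − ½·13.93 = 58.645.
Planner sets c_i = Σα_j = 8.1 for every i, so G^SO = 5·8.1 = 40.5.
W^SO = (Σα)·G^SO − ½·5·(Σα)² = (5/2)·8.1² = 164.025.
Deadweight loss = W^SO − W^NE = 105.38.

105.38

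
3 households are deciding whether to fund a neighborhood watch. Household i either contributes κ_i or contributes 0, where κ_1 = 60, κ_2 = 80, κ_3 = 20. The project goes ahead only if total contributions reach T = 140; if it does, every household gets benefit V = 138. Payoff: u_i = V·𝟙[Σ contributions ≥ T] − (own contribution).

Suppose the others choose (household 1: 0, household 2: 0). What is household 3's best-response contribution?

0

Others' total = 0. Even contributing 20 gives 20 < 140: no benefit either way.
Best response: 0.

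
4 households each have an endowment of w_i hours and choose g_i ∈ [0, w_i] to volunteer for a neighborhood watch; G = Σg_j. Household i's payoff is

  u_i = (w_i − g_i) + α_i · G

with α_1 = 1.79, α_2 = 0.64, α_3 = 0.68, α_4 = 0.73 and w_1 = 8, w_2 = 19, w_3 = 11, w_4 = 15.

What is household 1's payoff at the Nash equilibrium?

14.32

∂u_i/∂g_i = α_i − 1, so household i contributes w_i if α_i > 1, else 0.
α_i > 1 for i ∈ {1}; NE contributions (8, 0, 0, 0), G = 8.
u_1 = (8 − 8) + 1.79·8 = 14.32.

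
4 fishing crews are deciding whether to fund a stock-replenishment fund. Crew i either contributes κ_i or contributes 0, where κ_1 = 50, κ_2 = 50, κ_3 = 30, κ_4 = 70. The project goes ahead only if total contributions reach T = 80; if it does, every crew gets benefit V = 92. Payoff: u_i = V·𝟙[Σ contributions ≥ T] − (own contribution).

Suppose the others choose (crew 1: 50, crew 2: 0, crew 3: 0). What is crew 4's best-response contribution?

Others' total = 50. Contributing 70 brings total to 120 ≥ 80: gain V − κ_4 = 22.
Best response: 70.

70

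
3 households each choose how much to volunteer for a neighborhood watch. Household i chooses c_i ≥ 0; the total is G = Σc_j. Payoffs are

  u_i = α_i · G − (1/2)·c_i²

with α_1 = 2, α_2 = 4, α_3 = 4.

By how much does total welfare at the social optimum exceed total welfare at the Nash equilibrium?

Household i's FOC: ∂u_i/∂c_i = α_i − c_i = 0, so c_i* = α_i.
NE contributions = (2, 4, 4); G = 10.
W^NE = (Σα)·G − ½Σα_i² = 10² − ½·36 = 82.
Planner sets c_i = Σα_j = 10 for every i, so G^SO = 3·10 = 30.
W^SO = (Σα)·G^SO − ½·3·(Σα)² = (3/2)·10² = 150.
Deadweight loss = W^SO − W^NE = 68.

68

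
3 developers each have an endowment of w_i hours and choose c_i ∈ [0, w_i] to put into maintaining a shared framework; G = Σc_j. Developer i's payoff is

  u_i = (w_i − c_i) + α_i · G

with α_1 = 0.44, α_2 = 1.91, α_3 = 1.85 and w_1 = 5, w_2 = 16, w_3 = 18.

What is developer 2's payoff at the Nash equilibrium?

∂u_i/∂c_i = α_i − 1, so developer i contributes w_i if α_i > 1, else 0.
α_i > 1 for i ∈ {2, 3}; NE contributions (0, 16, 18), G = 34.
u_2 = (16 − 16) + 1.91·34 = 64.94.

64.94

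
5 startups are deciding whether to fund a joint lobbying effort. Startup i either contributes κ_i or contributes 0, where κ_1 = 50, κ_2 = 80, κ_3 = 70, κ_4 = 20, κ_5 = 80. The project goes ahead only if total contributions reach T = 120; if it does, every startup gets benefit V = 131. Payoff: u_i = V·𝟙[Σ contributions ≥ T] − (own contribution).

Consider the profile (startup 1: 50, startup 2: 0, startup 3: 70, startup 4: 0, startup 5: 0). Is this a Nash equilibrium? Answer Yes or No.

Yes

Total = 120 ≥ 120: provided.
Startup 1 (pledges 50, payoff 81): dropping to 0 → total 70, payoff 0. No gain.
Startup 2 (pledges 0, payoff 131): pledging 80 → total 200, payoff 51. No gain.
Startup 3 (pledges 70, payoff 61): dropping to 0 → total 50, payoff 0. No gain.
Startup 4 (pledges 0, payoff 131): pledging 20 → total 140, payoff 111. No gain.
Startup 5 (pledges 0, payoff 131): pledging 80 → total 200, payoff 51. No gain.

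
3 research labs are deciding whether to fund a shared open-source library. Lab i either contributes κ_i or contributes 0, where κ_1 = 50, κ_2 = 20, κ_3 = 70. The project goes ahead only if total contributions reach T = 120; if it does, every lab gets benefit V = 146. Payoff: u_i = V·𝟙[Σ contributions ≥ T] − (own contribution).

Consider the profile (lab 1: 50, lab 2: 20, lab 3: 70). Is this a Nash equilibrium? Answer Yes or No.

Total = 140 ≥ 120: provided.
Lab 1 (pledges 50, payoff 96): dropping to 0 → total 90, payoff 0. No gain.
Lab 2 (pledges 20, payoff 126): dropping to 0 → total 120, payoff 146. Profitable deviation.

No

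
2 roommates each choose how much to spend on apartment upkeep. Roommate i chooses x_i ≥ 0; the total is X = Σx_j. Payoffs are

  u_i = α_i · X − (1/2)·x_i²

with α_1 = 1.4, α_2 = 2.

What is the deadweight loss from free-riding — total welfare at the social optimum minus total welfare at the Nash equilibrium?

2.98

Roommate i's FOC: ∂u_i/∂x_i = α_i − x_i = 0, so x_i* = α_i.
NE contributions = (1.4, 2); X = 3.4.
W^NE = (Σα)·X − ½Σα_i² = 3.4² − ½·5.96 = 8.58.
Planner sets x_i = Σα_j = 3.4 for every i, so X^SO = 2·3.4 = 6.8.
W^SO = (Σα)·X^SO − ½·2·(Σα)² = (2/2)·3.4² = 11.56.
Deadweight loss = W^SO − W^NE = 2.98.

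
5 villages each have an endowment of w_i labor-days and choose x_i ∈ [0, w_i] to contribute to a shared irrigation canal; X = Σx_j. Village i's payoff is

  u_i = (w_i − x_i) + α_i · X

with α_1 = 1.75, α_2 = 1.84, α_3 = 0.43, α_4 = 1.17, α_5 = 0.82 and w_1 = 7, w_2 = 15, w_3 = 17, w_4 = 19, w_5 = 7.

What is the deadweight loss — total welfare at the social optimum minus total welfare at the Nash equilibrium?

120.24

∂u_i/∂x_i = α_i − 1, so village i contributes w_i if α_i > 1, else 0.
α_i > 1 for i ∈ {1, 2, 4}; NE contributions (7, 15, 0, 19, 0), X = 41.
W^NE = Σw_i − X^NE + (Σα_i)·X^NE = 65 + 5.01·41 = 270.41.
Planner: ∂(Σu_j)/∂x_i = Σα_j − 1 = 5.01 > 0, so everyone contributes w_i; X^SO = 65, W^SO = 65 + 5.01·65 = 390.65.
Deadweight loss = 120.24.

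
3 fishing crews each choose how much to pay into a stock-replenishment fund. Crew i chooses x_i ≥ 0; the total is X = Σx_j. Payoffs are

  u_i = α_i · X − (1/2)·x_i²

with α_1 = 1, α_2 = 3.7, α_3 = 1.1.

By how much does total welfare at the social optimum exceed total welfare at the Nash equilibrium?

Crew i's FOC: ∂u_i/∂x_i = α_i − x_i = 0, so x_i* = α_i.
NE contributions = (1, 3.7, 1.1); X = 5.8.
W^NE = (Σα)·X − ½Σα_i² = 5.8² − ½·15.9 = 25.69.
Planner sets x_i = Σα_j = 5.8 for every i, so X^SO = 3·5.8 = 17.4.
W^SO = (Σα)·X^SO − ½·3·(Σα)² = (3/2)·5.8² = 50.46.
Deadweight loss = W^SO − W^NE = 24.77.

24.77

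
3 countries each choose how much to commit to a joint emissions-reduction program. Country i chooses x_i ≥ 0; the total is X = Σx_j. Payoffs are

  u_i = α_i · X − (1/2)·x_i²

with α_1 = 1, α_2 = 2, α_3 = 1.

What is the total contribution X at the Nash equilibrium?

4

Country i's FOC: ∂u_i/∂x_i = α_i − x_i = 0, so x_i* = α_i.
NE contributions = (1, 2, 1); X = 4.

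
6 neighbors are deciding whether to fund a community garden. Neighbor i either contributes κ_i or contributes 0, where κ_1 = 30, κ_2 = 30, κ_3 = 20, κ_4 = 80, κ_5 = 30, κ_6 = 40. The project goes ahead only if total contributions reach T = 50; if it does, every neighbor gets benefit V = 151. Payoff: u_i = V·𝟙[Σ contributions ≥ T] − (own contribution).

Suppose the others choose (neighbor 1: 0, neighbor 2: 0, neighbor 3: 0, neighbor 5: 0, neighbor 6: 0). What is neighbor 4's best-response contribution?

80

Others' total = 0. Contributing 80 brings total to 80 ≥ 50: gain V − κ_4 = 71.
Best response: 80.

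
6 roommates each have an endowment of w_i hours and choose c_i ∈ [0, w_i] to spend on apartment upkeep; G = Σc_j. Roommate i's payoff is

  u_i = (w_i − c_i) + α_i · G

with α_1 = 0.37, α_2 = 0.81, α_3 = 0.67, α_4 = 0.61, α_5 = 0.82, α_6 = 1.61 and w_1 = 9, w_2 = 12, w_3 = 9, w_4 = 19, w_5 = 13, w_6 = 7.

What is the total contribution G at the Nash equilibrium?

∂u_i/∂c_i = α_i − 1, so roommate i contributes w_i if α_i > 1, else 0.
α_i > 1 for i ∈ {6}; NE contributions (0, 0, 0, 0, 0, 7), G = 7.

7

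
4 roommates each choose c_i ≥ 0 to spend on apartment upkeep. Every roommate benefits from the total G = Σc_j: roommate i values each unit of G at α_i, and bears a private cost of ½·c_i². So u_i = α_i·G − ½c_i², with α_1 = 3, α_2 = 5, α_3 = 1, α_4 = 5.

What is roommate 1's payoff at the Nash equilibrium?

Roommate i's FOC: ∂u_i/∂c_i = α_i − c_i = 0, so c_i* = α_i.
NE contributions = (3, 5, 1, 5); G = 14.
u_1 = α_1·G − ½·(c_1)² = 3·14 − ½·3² = 37.5.

37.5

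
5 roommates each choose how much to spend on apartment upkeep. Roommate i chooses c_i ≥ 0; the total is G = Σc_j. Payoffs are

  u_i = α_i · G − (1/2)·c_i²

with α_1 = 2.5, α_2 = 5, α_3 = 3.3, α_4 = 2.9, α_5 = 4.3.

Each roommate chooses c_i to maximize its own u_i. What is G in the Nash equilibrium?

Roommate i's FOC: ∂u_i/∂c_i = α_i − c_i = 0, so c_i* = α_i.
NE contributions = (2.5, 5, 3.3, 2.9, 4.3); G = 18.

18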